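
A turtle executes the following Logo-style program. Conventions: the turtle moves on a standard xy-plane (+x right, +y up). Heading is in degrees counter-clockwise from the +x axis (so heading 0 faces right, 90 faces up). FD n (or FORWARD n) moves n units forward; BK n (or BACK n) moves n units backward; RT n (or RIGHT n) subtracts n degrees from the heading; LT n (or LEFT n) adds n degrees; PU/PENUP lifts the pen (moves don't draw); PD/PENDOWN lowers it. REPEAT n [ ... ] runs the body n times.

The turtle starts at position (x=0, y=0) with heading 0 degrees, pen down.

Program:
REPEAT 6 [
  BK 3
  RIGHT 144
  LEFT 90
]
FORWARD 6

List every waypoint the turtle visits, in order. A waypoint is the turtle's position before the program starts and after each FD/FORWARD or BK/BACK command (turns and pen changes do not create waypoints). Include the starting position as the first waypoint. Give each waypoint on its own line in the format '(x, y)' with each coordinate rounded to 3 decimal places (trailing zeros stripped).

Answer: (0, 0)
(-3, 0)
(-4.763, 2.427)
(-3.836, 5.28)
(-0.983, 6.207)
(1.444, 4.444)
(1.444, 1.444)
(6.298, 4.971)

Derivation:
Executing turtle program step by step:
Start: pos=(0,0), heading=0, pen down
REPEAT 6 [
  -- iteration 1/6 --
  BK 3: (0,0) -> (-3,0) [heading=0, draw]
  RT 144: heading 0 -> 216
  LT 90: heading 216 -> 306
  -- iteration 2/6 --
  BK 3: (-3,0) -> (-4.763,2.427) [heading=306, draw]
  RT 144: heading 306 -> 162
  LT 90: heading 162 -> 252
  -- iteration 3/6 --
  BK 3: (-4.763,2.427) -> (-3.836,5.28) [heading=252, draw]
  RT 144: heading 252 -> 108
  LT 90: heading 108 -> 198
  -- iteration 4/6 --
  BK 3: (-3.836,5.28) -> (-0.983,6.207) [heading=198, draw]
  RT 144: heading 198 -> 54
  LT 90: heading 54 -> 144
  -- iteration 5/6 --
  BK 3: (-0.983,6.207) -> (1.444,4.444) [heading=144, draw]
  RT 144: heading 144 -> 0
  LT 90: heading 0 -> 90
  -- iteration 6/6 --
  BK 3: (1.444,4.444) -> (1.444,1.444) [heading=90, draw]
  RT 144: heading 90 -> 306
  LT 90: heading 306 -> 36
]
FD 6: (1.444,1.444) -> (6.298,4.971) [heading=36, draw]
Final: pos=(6.298,4.971), heading=36, 7 segment(s) drawn
Waypoints (8 total):
(0, 0)
(-3, 0)
(-4.763, 2.427)
(-3.836, 5.28)
(-0.983, 6.207)
(1.444, 4.444)
(1.444, 1.444)
(6.298, 4.971)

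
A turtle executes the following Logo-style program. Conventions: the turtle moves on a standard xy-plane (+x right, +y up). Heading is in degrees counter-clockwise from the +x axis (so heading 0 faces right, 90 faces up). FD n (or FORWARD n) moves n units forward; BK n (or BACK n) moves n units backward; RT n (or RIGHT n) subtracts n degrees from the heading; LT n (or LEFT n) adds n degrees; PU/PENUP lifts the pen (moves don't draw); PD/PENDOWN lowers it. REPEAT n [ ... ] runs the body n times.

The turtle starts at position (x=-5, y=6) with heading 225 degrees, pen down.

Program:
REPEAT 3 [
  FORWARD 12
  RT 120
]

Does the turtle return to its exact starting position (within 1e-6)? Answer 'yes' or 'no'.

Answer: yes

Derivation:
Executing turtle program step by step:
Start: pos=(-5,6), heading=225, pen down
REPEAT 3 [
  -- iteration 1/3 --
  FD 12: (-5,6) -> (-13.485,-2.485) [heading=225, draw]
  RT 120: heading 225 -> 105
  -- iteration 2/3 --
  FD 12: (-13.485,-2.485) -> (-16.591,9.106) [heading=105, draw]
  RT 120: heading 105 -> 345
  -- iteration 3/3 --
  FD 12: (-16.591,9.106) -> (-5,6) [heading=345, draw]
  RT 120: heading 345 -> 225
]
Final: pos=(-5,6), heading=225, 3 segment(s) drawn

Start position: (-5, 6)
Final position: (-5, 6)
Distance = 0; < 1e-6 -> CLOSED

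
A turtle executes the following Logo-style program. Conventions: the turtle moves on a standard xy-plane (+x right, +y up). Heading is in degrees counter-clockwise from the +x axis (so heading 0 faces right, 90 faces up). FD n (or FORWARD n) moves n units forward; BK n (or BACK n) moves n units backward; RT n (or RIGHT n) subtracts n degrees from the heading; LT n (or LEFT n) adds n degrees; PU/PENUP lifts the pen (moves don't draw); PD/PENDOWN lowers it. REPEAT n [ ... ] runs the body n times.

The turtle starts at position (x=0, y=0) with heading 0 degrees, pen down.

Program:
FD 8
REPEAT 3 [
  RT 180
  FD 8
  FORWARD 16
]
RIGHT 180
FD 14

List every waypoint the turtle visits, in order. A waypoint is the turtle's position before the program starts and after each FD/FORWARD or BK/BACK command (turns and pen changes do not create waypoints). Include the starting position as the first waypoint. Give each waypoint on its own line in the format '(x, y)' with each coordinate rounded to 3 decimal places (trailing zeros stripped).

Executing turtle program step by step:
Start: pos=(0,0), heading=0, pen down
FD 8: (0,0) -> (8,0) [heading=0, draw]
REPEAT 3 [
  -- iteration 1/3 --
  RT 180: heading 0 -> 180
  FD 8: (8,0) -> (0,0) [heading=180, draw]
  FD 16: (0,0) -> (-16,0) [heading=180, draw]
  -- iteration 2/3 --
  RT 180: heading 180 -> 0
  FD 8: (-16,0) -> (-8,0) [heading=0, draw]
  FD 16: (-8,0) -> (8,0) [heading=0, draw]
  -- iteration 3/3 --
  RT 180: heading 0 -> 180
  FD 8: (8,0) -> (0,0) [heading=180, draw]
  FD 16: (0,0) -> (-16,0) [heading=180, draw]
]
RT 180: heading 180 -> 0
FD 14: (-16,0) -> (-2,0) [heading=0, draw]
Final: pos=(-2,0), heading=0, 8 segment(s) drawn
Waypoints (9 total):
(0, 0)
(8, 0)
(0, 0)
(-16, 0)
(-8, 0)
(8, 0)
(0, 0)
(-16, 0)
(-2, 0)

Answer: (0, 0)
(8, 0)
(0, 0)
(-16, 0)
(-8, 0)
(8, 0)
(0, 0)
(-16, 0)
(-2, 0)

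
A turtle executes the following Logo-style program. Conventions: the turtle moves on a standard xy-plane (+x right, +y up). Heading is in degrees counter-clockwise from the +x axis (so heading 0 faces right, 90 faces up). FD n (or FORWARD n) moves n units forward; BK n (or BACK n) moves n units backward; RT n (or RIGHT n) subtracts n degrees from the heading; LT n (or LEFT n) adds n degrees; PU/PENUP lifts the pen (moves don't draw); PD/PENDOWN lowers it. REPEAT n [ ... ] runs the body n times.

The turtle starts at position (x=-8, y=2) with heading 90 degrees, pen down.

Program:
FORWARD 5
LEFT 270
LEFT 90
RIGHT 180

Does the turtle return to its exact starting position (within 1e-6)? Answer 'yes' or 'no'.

Answer: no

Derivation:
Executing turtle program step by step:
Start: pos=(-8,2), heading=90, pen down
FD 5: (-8,2) -> (-8,7) [heading=90, draw]
LT 270: heading 90 -> 0
LT 90: heading 0 -> 90
RT 180: heading 90 -> 270
Final: pos=(-8,7), heading=270, 1 segment(s) drawn

Start position: (-8, 2)
Final position: (-8, 7)
Distance = 5; >= 1e-6 -> NOT closed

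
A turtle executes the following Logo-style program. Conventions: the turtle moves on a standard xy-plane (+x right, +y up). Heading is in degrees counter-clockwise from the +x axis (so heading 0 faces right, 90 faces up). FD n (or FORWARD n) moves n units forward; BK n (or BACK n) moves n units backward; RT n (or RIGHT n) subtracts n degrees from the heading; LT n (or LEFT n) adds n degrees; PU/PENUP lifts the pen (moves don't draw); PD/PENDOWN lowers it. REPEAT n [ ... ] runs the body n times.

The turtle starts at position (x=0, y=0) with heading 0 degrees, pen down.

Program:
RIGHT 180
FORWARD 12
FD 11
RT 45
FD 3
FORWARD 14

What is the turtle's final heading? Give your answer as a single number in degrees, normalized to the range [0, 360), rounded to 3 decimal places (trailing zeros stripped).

Answer: 135

Derivation:
Executing turtle program step by step:
Start: pos=(0,0), heading=0, pen down
RT 180: heading 0 -> 180
FD 12: (0,0) -> (-12,0) [heading=180, draw]
FD 11: (-12,0) -> (-23,0) [heading=180, draw]
RT 45: heading 180 -> 135
FD 3: (-23,0) -> (-25.121,2.121) [heading=135, draw]
FD 14: (-25.121,2.121) -> (-35.021,12.021) [heading=135, draw]
Final: pos=(-35.021,12.021), heading=135, 4 segment(s) drawn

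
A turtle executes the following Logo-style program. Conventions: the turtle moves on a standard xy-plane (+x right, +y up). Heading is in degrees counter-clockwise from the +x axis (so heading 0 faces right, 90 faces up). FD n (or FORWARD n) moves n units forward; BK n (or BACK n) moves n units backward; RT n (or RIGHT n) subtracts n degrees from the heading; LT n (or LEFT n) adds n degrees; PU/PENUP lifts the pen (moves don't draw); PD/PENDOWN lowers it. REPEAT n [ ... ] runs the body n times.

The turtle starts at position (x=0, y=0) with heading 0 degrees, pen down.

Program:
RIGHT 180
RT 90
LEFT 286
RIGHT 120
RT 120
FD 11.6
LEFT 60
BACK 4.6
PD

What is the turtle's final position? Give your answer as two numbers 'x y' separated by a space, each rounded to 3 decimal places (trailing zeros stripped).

Executing turtle program step by step:
Start: pos=(0,0), heading=0, pen down
RT 180: heading 0 -> 180
RT 90: heading 180 -> 90
LT 286: heading 90 -> 16
RT 120: heading 16 -> 256
RT 120: heading 256 -> 136
FD 11.6: (0,0) -> (-8.344,8.058) [heading=136, draw]
LT 60: heading 136 -> 196
BK 4.6: (-8.344,8.058) -> (-3.923,9.326) [heading=196, draw]
PD: pen down
Final: pos=(-3.923,9.326), heading=196, 2 segment(s) drawn

Answer: -3.923 9.326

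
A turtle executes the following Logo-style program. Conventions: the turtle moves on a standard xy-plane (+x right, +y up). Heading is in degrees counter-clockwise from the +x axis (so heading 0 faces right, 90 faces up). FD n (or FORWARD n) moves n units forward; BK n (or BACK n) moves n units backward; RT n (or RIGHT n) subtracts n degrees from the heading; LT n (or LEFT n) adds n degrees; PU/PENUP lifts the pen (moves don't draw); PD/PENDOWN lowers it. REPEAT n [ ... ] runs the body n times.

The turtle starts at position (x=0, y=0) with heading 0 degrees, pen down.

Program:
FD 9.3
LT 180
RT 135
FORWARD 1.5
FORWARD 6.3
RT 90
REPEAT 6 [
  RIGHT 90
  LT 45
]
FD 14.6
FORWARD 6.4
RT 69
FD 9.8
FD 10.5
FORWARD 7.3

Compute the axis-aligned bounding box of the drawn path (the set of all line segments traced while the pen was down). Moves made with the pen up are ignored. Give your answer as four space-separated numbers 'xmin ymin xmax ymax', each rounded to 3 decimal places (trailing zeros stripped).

Executing turtle program step by step:
Start: pos=(0,0), heading=0, pen down
FD 9.3: (0,0) -> (9.3,0) [heading=0, draw]
LT 180: heading 0 -> 180
RT 135: heading 180 -> 45
FD 1.5: (9.3,0) -> (10.361,1.061) [heading=45, draw]
FD 6.3: (10.361,1.061) -> (14.815,5.515) [heading=45, draw]
RT 90: heading 45 -> 315
REPEAT 6 [
  -- iteration 1/6 --
  RT 90: heading 315 -> 225
  LT 45: heading 225 -> 270
  -- iteration 2/6 --
  RT 90: heading 270 -> 180
  LT 45: heading 180 -> 225
  -- iteration 3/6 --
  RT 90: heading 225 -> 135
  LT 45: heading 135 -> 180
  -- iteration 4/6 --
  RT 90: heading 180 -> 90
  LT 45: heading 90 -> 135
  -- iteration 5/6 --
  RT 90: heading 135 -> 45
  LT 45: heading 45 -> 90
  -- iteration 6/6 --
  RT 90: heading 90 -> 0
  LT 45: heading 0 -> 45
]
FD 14.6: (14.815,5.515) -> (25.139,15.839) [heading=45, draw]
FD 6.4: (25.139,15.839) -> (29.665,20.365) [heading=45, draw]
RT 69: heading 45 -> 336
FD 9.8: (29.665,20.365) -> (38.617,16.379) [heading=336, draw]
FD 10.5: (38.617,16.379) -> (48.21,12.108) [heading=336, draw]
FD 7.3: (48.21,12.108) -> (54.879,9.139) [heading=336, draw]
Final: pos=(54.879,9.139), heading=336, 8 segment(s) drawn

Segment endpoints: x in {0, 9.3, 10.361, 14.815, 25.139, 29.665, 38.617, 48.21, 54.879}, y in {0, 1.061, 5.515, 9.139, 12.108, 15.839, 16.379, 20.365}
xmin=0, ymin=0, xmax=54.879, ymax=20.365

Answer: 0 0 54.879 20.365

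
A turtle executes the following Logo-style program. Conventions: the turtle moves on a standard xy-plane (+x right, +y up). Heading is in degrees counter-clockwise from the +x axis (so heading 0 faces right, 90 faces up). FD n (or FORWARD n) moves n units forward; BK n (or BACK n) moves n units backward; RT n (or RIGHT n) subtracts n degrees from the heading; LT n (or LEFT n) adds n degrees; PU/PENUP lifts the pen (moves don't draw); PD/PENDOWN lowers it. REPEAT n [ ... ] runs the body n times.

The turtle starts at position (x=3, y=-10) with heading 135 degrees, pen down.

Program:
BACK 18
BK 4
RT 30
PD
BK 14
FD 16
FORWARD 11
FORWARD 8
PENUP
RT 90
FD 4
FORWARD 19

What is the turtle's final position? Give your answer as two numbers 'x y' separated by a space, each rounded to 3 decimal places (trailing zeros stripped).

Executing turtle program step by step:
Start: pos=(3,-10), heading=135, pen down
BK 18: (3,-10) -> (15.728,-22.728) [heading=135, draw]
BK 4: (15.728,-22.728) -> (18.556,-25.556) [heading=135, draw]
RT 30: heading 135 -> 105
PD: pen down
BK 14: (18.556,-25.556) -> (22.18,-39.079) [heading=105, draw]
FD 16: (22.18,-39.079) -> (18.039,-23.624) [heading=105, draw]
FD 11: (18.039,-23.624) -> (15.192,-12.999) [heading=105, draw]
FD 8: (15.192,-12.999) -> (13.121,-5.272) [heading=105, draw]
PU: pen up
RT 90: heading 105 -> 15
FD 4: (13.121,-5.272) -> (16.985,-4.237) [heading=15, move]
FD 19: (16.985,-4.237) -> (35.337,0.681) [heading=15, move]
Final: pos=(35.337,0.681), heading=15, 6 segment(s) drawn

Answer: 35.337 0.681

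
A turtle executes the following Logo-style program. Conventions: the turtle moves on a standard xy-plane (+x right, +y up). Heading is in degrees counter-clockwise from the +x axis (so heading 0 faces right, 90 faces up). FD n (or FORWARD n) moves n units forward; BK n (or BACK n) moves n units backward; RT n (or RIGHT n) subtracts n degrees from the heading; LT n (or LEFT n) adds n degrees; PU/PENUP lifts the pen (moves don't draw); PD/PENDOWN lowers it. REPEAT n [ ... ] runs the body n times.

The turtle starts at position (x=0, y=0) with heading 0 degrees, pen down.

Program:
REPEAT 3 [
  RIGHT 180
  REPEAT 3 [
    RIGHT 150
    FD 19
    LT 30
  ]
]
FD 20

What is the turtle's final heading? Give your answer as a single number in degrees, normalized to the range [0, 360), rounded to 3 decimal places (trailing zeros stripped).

Answer: 180

Derivation:
Executing turtle program step by step:
Start: pos=(0,0), heading=0, pen down
REPEAT 3 [
  -- iteration 1/3 --
  RT 180: heading 0 -> 180
  REPEAT 3 [
    -- iteration 1/3 --
    RT 150: heading 180 -> 30
    FD 19: (0,0) -> (16.454,9.5) [heading=30, draw]
    LT 30: heading 30 -> 60
    -- iteration 2/3 --
    RT 150: heading 60 -> 270
    FD 19: (16.454,9.5) -> (16.454,-9.5) [heading=270, draw]
    LT 30: heading 270 -> 300
    -- iteration 3/3 --
    RT 150: heading 300 -> 150
    FD 19: (16.454,-9.5) -> (0,0) [heading=150, draw]
    LT 30: heading 150 -> 180
  ]
  -- iteration 2/3 --
  RT 180: heading 180 -> 0
  REPEAT 3 [
    -- iteration 1/3 --
    RT 150: heading 0 -> 210
    FD 19: (0,0) -> (-16.454,-9.5) [heading=210, draw]
    LT 30: heading 210 -> 240
    -- iteration 2/3 --
    RT 150: heading 240 -> 90
    FD 19: (-16.454,-9.5) -> (-16.454,9.5) [heading=90, draw]
    LT 30: heading 90 -> 120
    -- iteration 3/3 --
    RT 150: heading 120 -> 330
    FD 19: (-16.454,9.5) -> (0,0) [heading=330, draw]
    LT 30: heading 330 -> 0
  ]
  -- iteration 3/3 --
  RT 180: heading 0 -> 180
  REPEAT 3 [
    -- iteration 1/3 --
    RT 150: heading 180 -> 30
    FD 19: (0,0) -> (16.454,9.5) [heading=30, draw]
    LT 30: heading 30 -> 60
    -- iteration 2/3 --
    RT 150: heading 60 -> 270
    FD 19: (16.454,9.5) -> (16.454,-9.5) [heading=270, draw]
    LT 30: heading 270 -> 300
    -- iteration 3/3 --
    RT 150: heading 300 -> 150
    FD 19: (16.454,-9.5) -> (0,0) [heading=150, draw]
    LT 30: heading 150 -> 180
  ]
]
FD 20: (0,0) -> (-20,0) [heading=180, draw]
Final: pos=(-20,0), heading=180, 10 segment(s) drawn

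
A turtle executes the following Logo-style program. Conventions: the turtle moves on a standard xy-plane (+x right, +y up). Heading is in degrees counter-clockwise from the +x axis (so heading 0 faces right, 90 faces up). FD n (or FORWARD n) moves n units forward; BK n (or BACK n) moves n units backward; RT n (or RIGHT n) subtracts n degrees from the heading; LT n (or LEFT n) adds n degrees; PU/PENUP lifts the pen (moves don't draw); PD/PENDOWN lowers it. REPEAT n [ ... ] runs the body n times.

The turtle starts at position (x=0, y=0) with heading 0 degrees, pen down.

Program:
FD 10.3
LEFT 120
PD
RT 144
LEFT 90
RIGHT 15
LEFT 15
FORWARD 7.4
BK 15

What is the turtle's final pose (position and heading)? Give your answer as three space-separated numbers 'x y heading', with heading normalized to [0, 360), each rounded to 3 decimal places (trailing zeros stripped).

Answer: 7.209 -6.943 66

Derivation:
Executing turtle program step by step:
Start: pos=(0,0), heading=0, pen down
FD 10.3: (0,0) -> (10.3,0) [heading=0, draw]
LT 120: heading 0 -> 120
PD: pen down
RT 144: heading 120 -> 336
LT 90: heading 336 -> 66
RT 15: heading 66 -> 51
LT 15: heading 51 -> 66
FD 7.4: (10.3,0) -> (13.31,6.76) [heading=66, draw]
BK 15: (13.31,6.76) -> (7.209,-6.943) [heading=66, draw]
Final: pos=(7.209,-6.943), heading=66, 3 segment(s) drawn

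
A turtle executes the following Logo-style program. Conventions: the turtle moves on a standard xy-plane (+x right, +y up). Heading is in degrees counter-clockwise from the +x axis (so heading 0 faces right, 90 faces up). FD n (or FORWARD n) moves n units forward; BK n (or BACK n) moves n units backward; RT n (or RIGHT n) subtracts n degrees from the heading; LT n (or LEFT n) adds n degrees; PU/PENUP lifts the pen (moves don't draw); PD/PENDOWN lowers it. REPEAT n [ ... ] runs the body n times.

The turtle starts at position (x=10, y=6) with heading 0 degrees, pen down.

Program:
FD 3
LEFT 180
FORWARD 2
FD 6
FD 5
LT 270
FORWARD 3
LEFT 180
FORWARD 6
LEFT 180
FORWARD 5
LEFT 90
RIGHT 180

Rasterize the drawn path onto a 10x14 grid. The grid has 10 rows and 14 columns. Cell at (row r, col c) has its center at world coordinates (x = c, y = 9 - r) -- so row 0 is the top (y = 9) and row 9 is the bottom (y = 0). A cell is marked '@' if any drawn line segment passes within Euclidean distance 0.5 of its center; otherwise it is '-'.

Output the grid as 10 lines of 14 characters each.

Segment 0: (10,6) -> (13,6)
Segment 1: (13,6) -> (11,6)
Segment 2: (11,6) -> (5,6)
Segment 3: (5,6) -> (0,6)
Segment 4: (0,6) -> (0,9)
Segment 5: (0,9) -> (-0,3)
Segment 6: (-0,3) -> (0,8)

Answer: @-------------
@-------------
@-------------
@@@@@@@@@@@@@@
@-------------
@-------------
@-------------
--------------
--------------
--------------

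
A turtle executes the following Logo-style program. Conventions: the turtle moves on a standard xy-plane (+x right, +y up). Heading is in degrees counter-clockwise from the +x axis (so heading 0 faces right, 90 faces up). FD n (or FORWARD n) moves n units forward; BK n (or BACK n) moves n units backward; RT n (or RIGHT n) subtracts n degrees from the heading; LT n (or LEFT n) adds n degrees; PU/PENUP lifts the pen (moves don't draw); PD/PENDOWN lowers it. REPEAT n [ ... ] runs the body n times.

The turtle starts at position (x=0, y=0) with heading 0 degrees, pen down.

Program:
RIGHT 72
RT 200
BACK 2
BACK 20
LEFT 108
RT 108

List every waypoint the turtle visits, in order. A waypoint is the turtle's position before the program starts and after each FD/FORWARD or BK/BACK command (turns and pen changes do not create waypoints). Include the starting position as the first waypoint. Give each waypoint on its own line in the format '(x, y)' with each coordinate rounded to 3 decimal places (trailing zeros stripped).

Executing turtle program step by step:
Start: pos=(0,0), heading=0, pen down
RT 72: heading 0 -> 288
RT 200: heading 288 -> 88
BK 2: (0,0) -> (-0.07,-1.999) [heading=88, draw]
BK 20: (-0.07,-1.999) -> (-0.768,-21.987) [heading=88, draw]
LT 108: heading 88 -> 196
RT 108: heading 196 -> 88
Final: pos=(-0.768,-21.987), heading=88, 2 segment(s) drawn
Waypoints (3 total):
(0, 0)
(-0.07, -1.999)
(-0.768, -21.987)

Answer: (0, 0)
(-0.07, -1.999)
(-0.768, -21.987)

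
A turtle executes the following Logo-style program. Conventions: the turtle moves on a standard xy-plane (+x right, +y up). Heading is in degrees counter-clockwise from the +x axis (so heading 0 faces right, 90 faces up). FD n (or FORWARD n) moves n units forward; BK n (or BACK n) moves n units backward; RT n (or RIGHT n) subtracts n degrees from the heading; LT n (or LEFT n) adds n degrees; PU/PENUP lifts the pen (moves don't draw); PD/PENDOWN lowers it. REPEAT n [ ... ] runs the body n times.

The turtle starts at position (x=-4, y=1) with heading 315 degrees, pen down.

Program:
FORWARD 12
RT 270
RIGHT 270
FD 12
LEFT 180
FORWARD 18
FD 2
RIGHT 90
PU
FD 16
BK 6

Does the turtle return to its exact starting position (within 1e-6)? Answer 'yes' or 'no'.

Executing turtle program step by step:
Start: pos=(-4,1), heading=315, pen down
FD 12: (-4,1) -> (4.485,-7.485) [heading=315, draw]
RT 270: heading 315 -> 45
RT 270: heading 45 -> 135
FD 12: (4.485,-7.485) -> (-4,1) [heading=135, draw]
LT 180: heading 135 -> 315
FD 18: (-4,1) -> (8.728,-11.728) [heading=315, draw]
FD 2: (8.728,-11.728) -> (10.142,-13.142) [heading=315, draw]
RT 90: heading 315 -> 225
PU: pen up
FD 16: (10.142,-13.142) -> (-1.172,-24.456) [heading=225, move]
BK 6: (-1.172,-24.456) -> (3.071,-20.213) [heading=225, move]
Final: pos=(3.071,-20.213), heading=225, 4 segment(s) drawn

Start position: (-4, 1)
Final position: (3.071, -20.213)
Distance = 22.361; >= 1e-6 -> NOT closed

Answer: no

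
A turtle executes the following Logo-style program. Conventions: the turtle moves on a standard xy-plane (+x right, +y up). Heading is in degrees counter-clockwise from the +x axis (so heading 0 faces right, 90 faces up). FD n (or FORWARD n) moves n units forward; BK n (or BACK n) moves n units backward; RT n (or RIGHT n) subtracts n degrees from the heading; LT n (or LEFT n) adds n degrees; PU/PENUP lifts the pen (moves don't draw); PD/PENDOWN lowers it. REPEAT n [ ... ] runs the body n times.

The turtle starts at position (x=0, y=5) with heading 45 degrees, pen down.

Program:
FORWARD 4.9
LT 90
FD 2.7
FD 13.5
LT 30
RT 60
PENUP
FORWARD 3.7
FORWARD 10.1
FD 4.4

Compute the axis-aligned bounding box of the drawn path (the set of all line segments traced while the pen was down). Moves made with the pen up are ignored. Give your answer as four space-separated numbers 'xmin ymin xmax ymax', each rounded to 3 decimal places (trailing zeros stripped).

Answer: -7.99 5 3.465 19.92

Derivation:
Executing turtle program step by step:
Start: pos=(0,5), heading=45, pen down
FD 4.9: (0,5) -> (3.465,8.465) [heading=45, draw]
LT 90: heading 45 -> 135
FD 2.7: (3.465,8.465) -> (1.556,10.374) [heading=135, draw]
FD 13.5: (1.556,10.374) -> (-7.99,19.92) [heading=135, draw]
LT 30: heading 135 -> 165
RT 60: heading 165 -> 105
PU: pen up
FD 3.7: (-7.99,19.92) -> (-8.948,23.494) [heading=105, move]
FD 10.1: (-8.948,23.494) -> (-11.562,33.25) [heading=105, move]
FD 4.4: (-11.562,33.25) -> (-12.701,37.5) [heading=105, move]
Final: pos=(-12.701,37.5), heading=105, 3 segment(s) drawn

Segment endpoints: x in {-7.99, 0, 1.556, 3.465}, y in {5, 8.465, 10.374, 19.92}
xmin=-7.99, ymin=5, xmax=3.465, ymax=19.92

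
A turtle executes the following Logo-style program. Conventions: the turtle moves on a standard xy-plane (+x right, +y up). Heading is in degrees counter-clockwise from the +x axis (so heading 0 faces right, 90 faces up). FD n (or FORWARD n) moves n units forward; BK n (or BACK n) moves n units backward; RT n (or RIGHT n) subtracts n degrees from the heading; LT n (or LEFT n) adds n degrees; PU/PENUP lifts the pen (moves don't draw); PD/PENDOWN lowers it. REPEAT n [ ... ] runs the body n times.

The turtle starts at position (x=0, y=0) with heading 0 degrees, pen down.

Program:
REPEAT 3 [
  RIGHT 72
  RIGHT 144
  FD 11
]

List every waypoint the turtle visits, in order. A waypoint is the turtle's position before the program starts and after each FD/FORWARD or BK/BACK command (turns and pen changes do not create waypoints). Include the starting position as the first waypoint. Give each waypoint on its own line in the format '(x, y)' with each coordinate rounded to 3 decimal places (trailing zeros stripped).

Answer: (0, 0)
(-8.899, 6.466)
(-5.5, -3.996)
(-2.101, 6.466)

Derivation:
Executing turtle program step by step:
Start: pos=(0,0), heading=0, pen down
REPEAT 3 [
  -- iteration 1/3 --
  RT 72: heading 0 -> 288
  RT 144: heading 288 -> 144
  FD 11: (0,0) -> (-8.899,6.466) [heading=144, draw]
  -- iteration 2/3 --
  RT 72: heading 144 -> 72
  RT 144: heading 72 -> 288
  FD 11: (-8.899,6.466) -> (-5.5,-3.996) [heading=288, draw]
  -- iteration 3/3 --
  RT 72: heading 288 -> 216
  RT 144: heading 216 -> 72
  FD 11: (-5.5,-3.996) -> (-2.101,6.466) [heading=72, draw]
]
Final: pos=(-2.101,6.466), heading=72, 3 segment(s) drawn
Waypoints (4 total):
(0, 0)
(-8.899, 6.466)
(-5.5, -3.996)
(-2.101, 6.466)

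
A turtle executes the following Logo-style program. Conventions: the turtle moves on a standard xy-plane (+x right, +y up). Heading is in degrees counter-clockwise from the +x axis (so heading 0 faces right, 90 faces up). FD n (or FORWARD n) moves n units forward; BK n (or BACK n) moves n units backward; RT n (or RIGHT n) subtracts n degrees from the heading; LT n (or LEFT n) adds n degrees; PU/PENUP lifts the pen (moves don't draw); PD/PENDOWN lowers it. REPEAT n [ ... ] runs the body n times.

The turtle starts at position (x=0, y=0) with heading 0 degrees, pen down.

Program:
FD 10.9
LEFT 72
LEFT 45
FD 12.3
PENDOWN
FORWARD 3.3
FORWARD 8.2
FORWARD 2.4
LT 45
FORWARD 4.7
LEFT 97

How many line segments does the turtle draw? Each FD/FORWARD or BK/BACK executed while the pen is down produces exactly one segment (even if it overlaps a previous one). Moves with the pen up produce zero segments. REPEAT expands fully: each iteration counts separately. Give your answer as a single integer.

Answer: 6

Derivation:
Executing turtle program step by step:
Start: pos=(0,0), heading=0, pen down
FD 10.9: (0,0) -> (10.9,0) [heading=0, draw]
LT 72: heading 0 -> 72
LT 45: heading 72 -> 117
FD 12.3: (10.9,0) -> (5.316,10.959) [heading=117, draw]
PD: pen down
FD 3.3: (5.316,10.959) -> (3.818,13.9) [heading=117, draw]
FD 8.2: (3.818,13.9) -> (0.095,21.206) [heading=117, draw]
FD 2.4: (0.095,21.206) -> (-0.995,23.344) [heading=117, draw]
LT 45: heading 117 -> 162
FD 4.7: (-0.995,23.344) -> (-5.465,24.797) [heading=162, draw]
LT 97: heading 162 -> 259
Final: pos=(-5.465,24.797), heading=259, 6 segment(s) drawn
Segments drawn: 6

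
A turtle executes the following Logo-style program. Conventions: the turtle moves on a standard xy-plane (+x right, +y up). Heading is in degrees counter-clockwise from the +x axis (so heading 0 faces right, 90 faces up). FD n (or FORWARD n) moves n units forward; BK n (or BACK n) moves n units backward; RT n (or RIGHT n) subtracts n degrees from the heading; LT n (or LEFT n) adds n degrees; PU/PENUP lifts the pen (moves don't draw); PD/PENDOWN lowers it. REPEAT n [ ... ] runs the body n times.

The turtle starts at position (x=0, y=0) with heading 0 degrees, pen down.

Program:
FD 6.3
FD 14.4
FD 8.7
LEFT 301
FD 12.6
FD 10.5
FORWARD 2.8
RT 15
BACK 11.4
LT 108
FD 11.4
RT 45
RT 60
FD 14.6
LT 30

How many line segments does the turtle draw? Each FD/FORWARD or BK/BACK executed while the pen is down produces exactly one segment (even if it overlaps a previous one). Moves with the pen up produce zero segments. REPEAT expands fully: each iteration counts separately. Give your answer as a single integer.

Answer: 9

Derivation:
Executing turtle program step by step:
Start: pos=(0,0), heading=0, pen down
FD 6.3: (0,0) -> (6.3,0) [heading=0, draw]
FD 14.4: (6.3,0) -> (20.7,0) [heading=0, draw]
FD 8.7: (20.7,0) -> (29.4,0) [heading=0, draw]
LT 301: heading 0 -> 301
FD 12.6: (29.4,0) -> (35.889,-10.8) [heading=301, draw]
FD 10.5: (35.889,-10.8) -> (41.297,-19.801) [heading=301, draw]
FD 2.8: (41.297,-19.801) -> (42.739,-22.201) [heading=301, draw]
RT 15: heading 301 -> 286
BK 11.4: (42.739,-22.201) -> (39.597,-11.242) [heading=286, draw]
LT 108: heading 286 -> 34
FD 11.4: (39.597,-11.242) -> (49.048,-4.867) [heading=34, draw]
RT 45: heading 34 -> 349
RT 60: heading 349 -> 289
FD 14.6: (49.048,-4.867) -> (53.802,-18.672) [heading=289, draw]
LT 30: heading 289 -> 319
Final: pos=(53.802,-18.672), heading=319, 9 segment(s) drawn
Segments drawn: 9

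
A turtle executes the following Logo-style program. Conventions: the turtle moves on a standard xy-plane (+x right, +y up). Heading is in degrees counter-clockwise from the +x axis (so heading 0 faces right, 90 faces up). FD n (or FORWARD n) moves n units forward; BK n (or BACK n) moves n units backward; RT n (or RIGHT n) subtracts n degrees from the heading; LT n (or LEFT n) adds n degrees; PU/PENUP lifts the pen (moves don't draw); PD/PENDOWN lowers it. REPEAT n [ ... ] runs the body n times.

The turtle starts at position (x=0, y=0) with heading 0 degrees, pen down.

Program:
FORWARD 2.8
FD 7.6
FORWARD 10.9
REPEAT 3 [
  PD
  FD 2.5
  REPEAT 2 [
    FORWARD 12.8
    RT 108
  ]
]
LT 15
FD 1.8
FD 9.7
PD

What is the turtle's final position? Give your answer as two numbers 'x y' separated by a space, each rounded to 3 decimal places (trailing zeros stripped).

Executing turtle program step by step:
Start: pos=(0,0), heading=0, pen down
FD 2.8: (0,0) -> (2.8,0) [heading=0, draw]
FD 7.6: (2.8,0) -> (10.4,0) [heading=0, draw]
FD 10.9: (10.4,0) -> (21.3,0) [heading=0, draw]
REPEAT 3 [
  -- iteration 1/3 --
  PD: pen down
  FD 2.5: (21.3,0) -> (23.8,0) [heading=0, draw]
  REPEAT 2 [
    -- iteration 1/2 --
    FD 12.8: (23.8,0) -> (36.6,0) [heading=0, draw]
    RT 108: heading 0 -> 252
    -- iteration 2/2 --
    FD 12.8: (36.6,0) -> (32.645,-12.174) [heading=252, draw]
    RT 108: heading 252 -> 144
  ]
  -- iteration 2/3 --
  PD: pen down
  FD 2.5: (32.645,-12.174) -> (30.622,-10.704) [heading=144, draw]
  REPEAT 2 [
    -- iteration 1/2 --
    FD 12.8: (30.622,-10.704) -> (20.267,-3.18) [heading=144, draw]
    RT 108: heading 144 -> 36
    -- iteration 2/2 --
    FD 12.8: (20.267,-3.18) -> (30.622,4.343) [heading=36, draw]
    RT 108: heading 36 -> 288
  ]
  -- iteration 3/3 --
  PD: pen down
  FD 2.5: (30.622,4.343) -> (31.395,1.966) [heading=288, draw]
  REPEAT 2 [
    -- iteration 1/2 --
    FD 12.8: (31.395,1.966) -> (35.35,-10.208) [heading=288, draw]
    RT 108: heading 288 -> 180
    -- iteration 2/2 --
    FD 12.8: (35.35,-10.208) -> (22.55,-10.208) [heading=180, draw]
    RT 108: heading 180 -> 72
  ]
]
LT 15: heading 72 -> 87
FD 1.8: (22.55,-10.208) -> (22.644,-8.41) [heading=87, draw]
FD 9.7: (22.644,-8.41) -> (23.152,1.276) [heading=87, draw]
PD: pen down
Final: pos=(23.152,1.276), heading=87, 14 segment(s) drawn

Answer: 23.152 1.276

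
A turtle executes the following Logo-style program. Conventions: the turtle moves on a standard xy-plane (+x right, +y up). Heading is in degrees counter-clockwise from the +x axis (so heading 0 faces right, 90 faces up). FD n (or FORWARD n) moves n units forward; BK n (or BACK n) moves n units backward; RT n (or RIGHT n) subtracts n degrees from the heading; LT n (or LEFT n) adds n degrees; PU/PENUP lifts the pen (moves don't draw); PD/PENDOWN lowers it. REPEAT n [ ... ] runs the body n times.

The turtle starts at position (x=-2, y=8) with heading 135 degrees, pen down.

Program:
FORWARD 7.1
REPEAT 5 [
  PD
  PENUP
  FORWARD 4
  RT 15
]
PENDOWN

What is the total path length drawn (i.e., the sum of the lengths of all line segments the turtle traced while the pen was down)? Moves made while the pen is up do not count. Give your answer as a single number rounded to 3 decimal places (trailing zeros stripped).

Executing turtle program step by step:
Start: pos=(-2,8), heading=135, pen down
FD 7.1: (-2,8) -> (-7.02,13.02) [heading=135, draw]
REPEAT 5 [
  -- iteration 1/5 --
  PD: pen down
  PU: pen up
  FD 4: (-7.02,13.02) -> (-9.849,15.849) [heading=135, move]
  RT 15: heading 135 -> 120
  -- iteration 2/5 --
  PD: pen down
  PU: pen up
  FD 4: (-9.849,15.849) -> (-11.849,19.313) [heading=120, move]
  RT 15: heading 120 -> 105
  -- iteration 3/5 --
  PD: pen down
  PU: pen up
  FD 4: (-11.849,19.313) -> (-12.884,23.177) [heading=105, move]
  RT 15: heading 105 -> 90
  -- iteration 4/5 --
  PD: pen down
  PU: pen up
  FD 4: (-12.884,23.177) -> (-12.884,27.177) [heading=90, move]
  RT 15: heading 90 -> 75
  -- iteration 5/5 --
  PD: pen down
  PU: pen up
  FD 4: (-12.884,27.177) -> (-11.849,31.04) [heading=75, move]
  RT 15: heading 75 -> 60
]
PD: pen down
Final: pos=(-11.849,31.04), heading=60, 1 segment(s) drawn

Segment lengths:
  seg 1: (-2,8) -> (-7.02,13.02), length = 7.1
Total = 7.1

Answer: 7.1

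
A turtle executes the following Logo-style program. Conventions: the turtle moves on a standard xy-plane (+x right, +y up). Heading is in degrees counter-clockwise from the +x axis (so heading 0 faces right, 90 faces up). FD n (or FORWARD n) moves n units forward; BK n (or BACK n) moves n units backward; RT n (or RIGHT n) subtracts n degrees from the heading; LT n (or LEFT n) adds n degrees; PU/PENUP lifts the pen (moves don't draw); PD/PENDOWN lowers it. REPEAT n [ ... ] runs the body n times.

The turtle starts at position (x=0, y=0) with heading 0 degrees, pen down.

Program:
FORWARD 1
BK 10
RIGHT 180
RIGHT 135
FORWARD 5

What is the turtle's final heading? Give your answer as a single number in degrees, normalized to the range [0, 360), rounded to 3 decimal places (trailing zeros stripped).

Executing turtle program step by step:
Start: pos=(0,0), heading=0, pen down
FD 1: (0,0) -> (1,0) [heading=0, draw]
BK 10: (1,0) -> (-9,0) [heading=0, draw]
RT 180: heading 0 -> 180
RT 135: heading 180 -> 45
FD 5: (-9,0) -> (-5.464,3.536) [heading=45, draw]
Final: pos=(-5.464,3.536), heading=45, 3 segment(s) drawn

Answer: 45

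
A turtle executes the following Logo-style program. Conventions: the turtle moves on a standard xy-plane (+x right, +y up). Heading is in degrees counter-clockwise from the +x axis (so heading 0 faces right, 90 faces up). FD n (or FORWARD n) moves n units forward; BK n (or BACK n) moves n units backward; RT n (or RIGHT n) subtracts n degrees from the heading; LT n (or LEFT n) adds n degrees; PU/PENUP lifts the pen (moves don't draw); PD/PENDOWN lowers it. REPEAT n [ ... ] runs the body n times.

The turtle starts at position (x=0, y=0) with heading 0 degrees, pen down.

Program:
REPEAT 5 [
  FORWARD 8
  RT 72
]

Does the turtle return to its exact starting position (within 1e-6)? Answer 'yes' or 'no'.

Executing turtle program step by step:
Start: pos=(0,0), heading=0, pen down
REPEAT 5 [
  -- iteration 1/5 --
  FD 8: (0,0) -> (8,0) [heading=0, draw]
  RT 72: heading 0 -> 288
  -- iteration 2/5 --
  FD 8: (8,0) -> (10.472,-7.608) [heading=288, draw]
  RT 72: heading 288 -> 216
  -- iteration 3/5 --
  FD 8: (10.472,-7.608) -> (4,-12.311) [heading=216, draw]
  RT 72: heading 216 -> 144
  -- iteration 4/5 --
  FD 8: (4,-12.311) -> (-2.472,-7.608) [heading=144, draw]
  RT 72: heading 144 -> 72
  -- iteration 5/5 --
  FD 8: (-2.472,-7.608) -> (0,0) [heading=72, draw]
  RT 72: heading 72 -> 0
]
Final: pos=(0,0), heading=0, 5 segment(s) drawn

Start position: (0, 0)
Final position: (0, 0)
Distance = 0; < 1e-6 -> CLOSED

Answer: yes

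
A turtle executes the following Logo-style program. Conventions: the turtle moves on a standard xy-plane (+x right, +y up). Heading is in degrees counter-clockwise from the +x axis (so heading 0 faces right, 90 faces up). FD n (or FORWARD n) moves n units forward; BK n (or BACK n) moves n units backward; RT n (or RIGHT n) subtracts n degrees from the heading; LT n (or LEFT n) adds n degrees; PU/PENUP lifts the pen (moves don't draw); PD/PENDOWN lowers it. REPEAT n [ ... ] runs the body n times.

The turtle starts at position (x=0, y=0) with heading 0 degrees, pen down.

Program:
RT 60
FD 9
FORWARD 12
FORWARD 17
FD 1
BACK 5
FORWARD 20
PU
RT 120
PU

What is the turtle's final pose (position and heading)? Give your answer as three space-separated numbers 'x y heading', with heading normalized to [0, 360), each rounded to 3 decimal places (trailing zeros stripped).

Executing turtle program step by step:
Start: pos=(0,0), heading=0, pen down
RT 60: heading 0 -> 300
FD 9: (0,0) -> (4.5,-7.794) [heading=300, draw]
FD 12: (4.5,-7.794) -> (10.5,-18.187) [heading=300, draw]
FD 17: (10.5,-18.187) -> (19,-32.909) [heading=300, draw]
FD 1: (19,-32.909) -> (19.5,-33.775) [heading=300, draw]
BK 5: (19.5,-33.775) -> (17,-29.445) [heading=300, draw]
FD 20: (17,-29.445) -> (27,-46.765) [heading=300, draw]
PU: pen up
RT 120: heading 300 -> 180
PU: pen up
Final: pos=(27,-46.765), heading=180, 6 segment(s) drawn

Answer: 27 -46.765 180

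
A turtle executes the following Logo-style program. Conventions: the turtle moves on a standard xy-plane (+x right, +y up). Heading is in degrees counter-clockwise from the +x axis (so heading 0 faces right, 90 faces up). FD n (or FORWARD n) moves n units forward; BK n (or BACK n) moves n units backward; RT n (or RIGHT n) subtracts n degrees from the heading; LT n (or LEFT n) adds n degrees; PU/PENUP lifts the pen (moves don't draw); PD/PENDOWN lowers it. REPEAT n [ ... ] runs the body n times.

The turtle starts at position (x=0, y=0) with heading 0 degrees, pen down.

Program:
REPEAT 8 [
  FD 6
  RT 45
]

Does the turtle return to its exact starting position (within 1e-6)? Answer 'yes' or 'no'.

Executing turtle program step by step:
Start: pos=(0,0), heading=0, pen down
REPEAT 8 [
  -- iteration 1/8 --
  FD 6: (0,0) -> (6,0) [heading=0, draw]
  RT 45: heading 0 -> 315
  -- iteration 2/8 --
  FD 6: (6,0) -> (10.243,-4.243) [heading=315, draw]
  RT 45: heading 315 -> 270
  -- iteration 3/8 --
  FD 6: (10.243,-4.243) -> (10.243,-10.243) [heading=270, draw]
  RT 45: heading 270 -> 225
  -- iteration 4/8 --
  FD 6: (10.243,-10.243) -> (6,-14.485) [heading=225, draw]
  RT 45: heading 225 -> 180
  -- iteration 5/8 --
  FD 6: (6,-14.485) -> (0,-14.485) [heading=180, draw]
  RT 45: heading 180 -> 135
  -- iteration 6/8 --
  FD 6: (0,-14.485) -> (-4.243,-10.243) [heading=135, draw]
  RT 45: heading 135 -> 90
  -- iteration 7/8 --
  FD 6: (-4.243,-10.243) -> (-4.243,-4.243) [heading=90, draw]
  RT 45: heading 90 -> 45
  -- iteration 8/8 --
  FD 6: (-4.243,-4.243) -> (0,0) [heading=45, draw]
  RT 45: heading 45 -> 0
]
Final: pos=(0,0), heading=0, 8 segment(s) drawn

Start position: (0, 0)
Final position: (0, 0)
Distance = 0; < 1e-6 -> CLOSED

Answer: yes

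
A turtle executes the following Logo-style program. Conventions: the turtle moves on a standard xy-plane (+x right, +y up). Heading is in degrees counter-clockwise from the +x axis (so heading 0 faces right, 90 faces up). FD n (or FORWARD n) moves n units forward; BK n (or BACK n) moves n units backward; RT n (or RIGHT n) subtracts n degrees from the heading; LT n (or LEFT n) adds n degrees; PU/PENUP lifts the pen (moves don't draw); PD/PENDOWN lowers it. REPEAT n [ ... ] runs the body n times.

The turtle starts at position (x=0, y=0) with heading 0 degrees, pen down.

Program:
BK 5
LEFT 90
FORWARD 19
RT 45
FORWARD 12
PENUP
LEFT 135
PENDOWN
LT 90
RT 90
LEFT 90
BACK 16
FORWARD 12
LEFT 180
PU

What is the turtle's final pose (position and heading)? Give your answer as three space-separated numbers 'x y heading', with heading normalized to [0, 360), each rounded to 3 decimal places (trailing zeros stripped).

Answer: 3.485 31.485 90

Derivation:
Executing turtle program step by step:
Start: pos=(0,0), heading=0, pen down
BK 5: (0,0) -> (-5,0) [heading=0, draw]
LT 90: heading 0 -> 90
FD 19: (-5,0) -> (-5,19) [heading=90, draw]
RT 45: heading 90 -> 45
FD 12: (-5,19) -> (3.485,27.485) [heading=45, draw]
PU: pen up
LT 135: heading 45 -> 180
PD: pen down
LT 90: heading 180 -> 270
RT 90: heading 270 -> 180
LT 90: heading 180 -> 270
BK 16: (3.485,27.485) -> (3.485,43.485) [heading=270, draw]
FD 12: (3.485,43.485) -> (3.485,31.485) [heading=270, draw]
LT 180: heading 270 -> 90
PU: pen up
Final: pos=(3.485,31.485), heading=90, 5 segment(s) drawn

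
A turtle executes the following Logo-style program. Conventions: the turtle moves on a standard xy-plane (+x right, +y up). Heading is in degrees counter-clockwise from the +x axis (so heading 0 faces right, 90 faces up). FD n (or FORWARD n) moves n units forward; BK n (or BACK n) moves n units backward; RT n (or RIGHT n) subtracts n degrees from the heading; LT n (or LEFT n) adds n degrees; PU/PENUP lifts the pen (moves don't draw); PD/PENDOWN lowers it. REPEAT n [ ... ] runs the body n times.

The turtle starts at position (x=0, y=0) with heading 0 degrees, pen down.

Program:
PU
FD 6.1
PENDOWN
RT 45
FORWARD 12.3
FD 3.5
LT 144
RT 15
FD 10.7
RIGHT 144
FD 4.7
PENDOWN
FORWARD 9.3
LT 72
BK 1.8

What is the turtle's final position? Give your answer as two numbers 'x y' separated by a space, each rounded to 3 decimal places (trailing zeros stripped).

Executing turtle program step by step:
Start: pos=(0,0), heading=0, pen down
PU: pen up
FD 6.1: (0,0) -> (6.1,0) [heading=0, move]
PD: pen down
RT 45: heading 0 -> 315
FD 12.3: (6.1,0) -> (14.797,-8.697) [heading=315, draw]
FD 3.5: (14.797,-8.697) -> (17.272,-11.172) [heading=315, draw]
LT 144: heading 315 -> 99
RT 15: heading 99 -> 84
FD 10.7: (17.272,-11.172) -> (18.391,-0.531) [heading=84, draw]
RT 144: heading 84 -> 300
FD 4.7: (18.391,-0.531) -> (20.741,-4.601) [heading=300, draw]
PD: pen down
FD 9.3: (20.741,-4.601) -> (25.391,-12.655) [heading=300, draw]
LT 72: heading 300 -> 12
BK 1.8: (25.391,-12.655) -> (23.63,-13.029) [heading=12, draw]
Final: pos=(23.63,-13.029), heading=12, 6 segment(s) drawn

Answer: 23.63 -13.029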